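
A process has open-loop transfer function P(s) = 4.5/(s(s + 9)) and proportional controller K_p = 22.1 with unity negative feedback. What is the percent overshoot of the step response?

20.4%

Closed-loop characteristic equation: s² + 9s + 99.45 = 0, so ω_n = 9.972 rad/s and ζ = 9/(2·9.972) = 0.4512.
%OS = 100·exp(−πζ/√(1−ζ²)) = 100·exp(−π·0.4512/√0.7964) = 20.4%.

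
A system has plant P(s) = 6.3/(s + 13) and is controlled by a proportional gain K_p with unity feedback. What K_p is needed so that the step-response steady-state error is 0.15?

K_p = 11.7

Steady-state error for a unit step on this type-0 loop is 1/(1 + K_p·P(0)).
P(0) = 0.4846. Require 1/(1 + K_p·0.4846) = 0.15, so 1 + 0.4846·K_p = 6.667.
K_p = (6.667 − 1)/0.4846 = 11.7.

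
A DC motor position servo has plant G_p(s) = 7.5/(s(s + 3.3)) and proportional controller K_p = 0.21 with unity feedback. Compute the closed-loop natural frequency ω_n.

ω_n = 1.25 rad/s

The closed-loop denominator is s(s+3.3) + 0.21·7.5 = s² + 3.3s + 1.575.
Matching s² + 2ζω_n s + ω_n²: ω_n = √1.575 = 1.255 rad/s and 2ζω_n = 3.3, so ζ = 3.3/(2·1.255) = 1.31.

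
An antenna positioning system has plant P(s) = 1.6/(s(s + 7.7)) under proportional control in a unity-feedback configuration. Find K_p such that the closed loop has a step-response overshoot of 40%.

From %OS = 100·exp(−πζ/√(1−ζ²)) = 40%, ζ = −ln(0.4)/√(π²+ln²(0.4)) = 0.28.
Characteristic equation s² + 7.7s + 1.6K_p = 0 gives ζ = 7.7/(2√(1.6K_p)).
Setting ζ = 0.28: √(1.6K_p) = 7.7/(2·0.28) = 13.75, so K_p = 189.1/1.6 = 118.

K_p = 118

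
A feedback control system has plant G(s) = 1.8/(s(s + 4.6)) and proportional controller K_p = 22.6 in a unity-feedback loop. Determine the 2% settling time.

T_s ≈ 1.74 s

Closed-loop characteristic equation: s² + 4.6s + 40.68 = 0, so ω_n = 6.378 rad/s and ζ = 4.6/(2·6.378) = 0.3606.
2% settling time T_s ≈ 4/(ζω_n) = 4/2.3 = 1.74 s.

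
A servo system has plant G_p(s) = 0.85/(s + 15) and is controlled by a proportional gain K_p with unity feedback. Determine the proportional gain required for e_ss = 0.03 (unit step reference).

K_p = 571

The loop is type 0, so e_ss(step) = 1/(1 + K_pos) with K_pos = K_p·G_p(0).
G_p(0) = 0.05667. Require 1/(1 + K_p·0.05667) = 0.03, so 1 + 0.05667·K_p = 33.33.
K_p = (33.33 − 1)/0.05667 = 571.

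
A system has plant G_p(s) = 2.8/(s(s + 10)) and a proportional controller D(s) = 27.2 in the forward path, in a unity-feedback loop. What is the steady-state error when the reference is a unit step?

The open loop D(s)G_p(s) has a pole at the origin (type 1), so the static position error constant is infinite and e_ss = 1/(1+∞) = 0.

0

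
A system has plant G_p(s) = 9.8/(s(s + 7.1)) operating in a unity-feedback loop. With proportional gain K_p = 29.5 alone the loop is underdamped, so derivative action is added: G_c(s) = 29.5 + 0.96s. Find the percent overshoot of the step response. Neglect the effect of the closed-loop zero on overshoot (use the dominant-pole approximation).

17.5%

Forward path: (29.5 + 0.96s)·9.8/(s(s+7.1)). The closed-loop characteristic equation is s² + (7.1 + 9.8·0.96)s + 9.8·29.5 = 0.
That is s² + 16.51s + 289.1 = 0, so ω_n = 17 rad/s and ζ = 16.51/(2·17) = 0.4854.
%OS = 100·exp(−πζ/√(1−ζ²)) = 17.5%.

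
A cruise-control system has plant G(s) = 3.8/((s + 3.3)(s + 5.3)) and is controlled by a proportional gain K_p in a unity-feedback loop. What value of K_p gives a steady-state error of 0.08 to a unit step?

The loop is type 0, so e_ss(step) = 1/(1 + K_pos) with K_pos = K_p·G(0).
G(0) = 0.2173. Require 1/(1 + K_p·0.2173) = 0.08, so 1 + 0.2173·K_p = 12.5.
K_p = (12.5 − 1)/0.2173 = 52.9.

K_p = 52.9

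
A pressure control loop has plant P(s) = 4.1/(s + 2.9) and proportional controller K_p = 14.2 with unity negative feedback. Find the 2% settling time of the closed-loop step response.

Closed-loop transfer function: T(s) = K_p·P(s)/(1 + K_p·P(s)) = 58.22/(s + 2.9 + 58.22) = 58.22/(s + 61.12).
Time constant τ = 1/61.12 = 0.01636 s, so the 2% settling time is about 4τ = 0.0654 s.

T_s ≈ 0.0654 s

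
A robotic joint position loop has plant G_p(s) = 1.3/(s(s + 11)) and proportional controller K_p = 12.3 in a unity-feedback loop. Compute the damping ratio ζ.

ζ = 1.38

The closed-loop denominator is s(s+11) + 12.3·1.3 = s² + 11s + 15.99.
So ω_n² = 15.99 ⇒ ω_n = 3.999 rad/s, and ζ = 11/(2ω_n) = 1.38.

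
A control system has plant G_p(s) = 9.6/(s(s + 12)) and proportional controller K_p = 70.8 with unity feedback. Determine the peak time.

T_p = 0.124 s

The closed-loop denominator s² + 12s + 679.7 gives ω_n = √679.7 = 26.07 and ζ = 12/(2ω_n) = 0.2301.
Damped frequency ω_d = ω_n√(1−ζ²) = 25.37 rad/s, so peak time T_p = π/ω_d = 0.124 s.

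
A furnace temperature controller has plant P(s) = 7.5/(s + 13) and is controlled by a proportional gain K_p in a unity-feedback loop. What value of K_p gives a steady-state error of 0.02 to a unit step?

Steady-state error for a unit step on this type-0 loop is 1/(1 + K_p·P(0)).
P(0) = 0.5769. Require 1/(1 + K_p·0.5769) = 0.02, so 1 + 0.5769·K_p = 50.
K_p = (50 − 1)/0.5769 = 84.9.

K_p = 84.9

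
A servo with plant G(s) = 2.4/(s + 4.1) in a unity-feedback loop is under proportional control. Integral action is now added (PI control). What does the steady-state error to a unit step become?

Adding integral action puts a pole at s = 0 in the forward path, raising the system type to 1; a type-1 loop has zero steady-state error to a step.

0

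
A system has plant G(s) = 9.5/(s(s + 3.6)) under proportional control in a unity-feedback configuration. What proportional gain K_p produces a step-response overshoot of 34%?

K_p = 3.23

From %OS = 100·exp(−πζ/√(1−ζ²)) = 34%, ζ = −ln(0.34)/√(π²+ln²(0.34)) = 0.3248.
Characteristic equation s² + 3.6s + 9.5K_p = 0 gives ζ = 3.6/(2√(9.5K_p)).
Setting ζ = 0.3248: √(9.5K_p) = 3.6/(2·0.3248) = 5.542, so K_p = 30.72/9.5 = 3.23.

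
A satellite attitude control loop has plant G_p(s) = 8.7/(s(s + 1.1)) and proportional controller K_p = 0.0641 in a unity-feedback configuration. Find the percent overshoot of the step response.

3.27%

The closed-loop denominator s² + 1.1s + 0.5577 gives ω_n = √0.5577 = 0.7468 and ζ = 1.1/(2ω_n) = 0.7365.
%OS = 100·exp(−πζ/√(1−ζ²)) = 100·exp(−π·0.7365/√0.4576) = 3.27%.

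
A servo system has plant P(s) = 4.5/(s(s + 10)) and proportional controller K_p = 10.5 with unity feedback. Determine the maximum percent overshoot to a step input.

3.58%

The closed-loop denominator s² + 10s + 47.25 gives ω_n = √47.25 = 6.874 and ζ = 10/(2ω_n) = 0.7274.
%OS = 100·exp(−πζ/√(1−ζ²)) = 100·exp(−π·0.7274/√0.4709) = 3.58%.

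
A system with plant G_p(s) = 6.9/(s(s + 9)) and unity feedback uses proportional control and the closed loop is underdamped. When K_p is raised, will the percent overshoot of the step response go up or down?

ζ = 9/(2√(6.9K_p)) decreases as K_p grows; lower damping means more overshoot.

increase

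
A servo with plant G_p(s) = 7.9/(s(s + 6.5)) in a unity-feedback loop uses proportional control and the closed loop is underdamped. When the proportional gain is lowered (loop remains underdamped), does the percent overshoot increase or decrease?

decrease

ζ = 6.5/(2√(7.9K_p)) rises as K_p falls; higher damping means less overshoot.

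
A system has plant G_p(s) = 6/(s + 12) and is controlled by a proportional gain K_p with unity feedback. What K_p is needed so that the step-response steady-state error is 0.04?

K_p = 48

For a type-0 loop with proportional control, e_ss = 1/(1 + K_p·G_p(0)).
G_p(0) = 0.5. Require 1/(1 + K_p·0.5) = 0.04, so 1 + 0.5·K_p = 25.
K_p = (25 − 1)/0.5 = 48.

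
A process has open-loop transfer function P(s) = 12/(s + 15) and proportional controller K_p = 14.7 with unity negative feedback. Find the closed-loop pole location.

s = -191.4

Closed-loop transfer function: T(s) = K_p·P(s)/(1 + K_p·P(s)) = 176.4/(s + 15 + 176.4) = 176.4/(s + 191.4).
The closed-loop pole is at s = −191.4.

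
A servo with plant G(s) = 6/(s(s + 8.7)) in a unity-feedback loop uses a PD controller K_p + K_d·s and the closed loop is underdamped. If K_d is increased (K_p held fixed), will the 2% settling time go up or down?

decrease

Characteristic equation s² + (8.7 + 6K_d)s + 6K_p = 0: raising K_d increases ζω_n = (8.7+6K_d)/2 while the loop stays underdamped, so T_s ≈ 4/(ζω_n) decreases.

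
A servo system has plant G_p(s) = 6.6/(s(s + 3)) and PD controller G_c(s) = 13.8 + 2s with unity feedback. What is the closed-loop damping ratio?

ζ = 0.849

Forward path: (13.8 + 2s)·6.6/(s(s+3)). The closed-loop characteristic equation is s² + (3 + 6.6·2)s + 6.6·13.8 = 0.
That is s² + 16.2s + 91.08 = 0, so ω_n = 9.544 rad/s and ζ = 16.2/(2·9.544) = 0.8487.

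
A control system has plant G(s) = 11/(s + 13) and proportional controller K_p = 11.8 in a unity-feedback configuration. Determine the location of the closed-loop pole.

s = -142.8

Closed-loop transfer function: T(s) = K_p·G(s)/(1 + K_p·G(s)) = 129.8/(s + 13 + 129.8) = 129.8/(s + 142.8).
The closed-loop pole is at s = −142.8.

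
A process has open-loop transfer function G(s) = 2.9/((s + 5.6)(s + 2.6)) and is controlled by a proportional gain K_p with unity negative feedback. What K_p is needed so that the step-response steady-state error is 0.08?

The loop is type 0, so e_ss(step) = 1/(1 + K_pos) with K_pos = K_p·G(0).
G(0) = 0.1992. Require 1/(1 + K_p·0.1992) = 0.08, so 1 + 0.1992·K_p = 12.5.
K_p = (12.5 − 1)/0.1992 = 57.7.

K_p = 57.7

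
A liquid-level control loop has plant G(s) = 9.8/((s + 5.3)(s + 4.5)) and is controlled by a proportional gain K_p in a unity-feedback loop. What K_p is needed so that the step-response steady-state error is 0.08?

For a type-0 loop with proportional control, e_ss = 1/(1 + K_p·G(0)).
G(0) = 0.4109. Require 1/(1 + K_p·0.4109) = 0.08, so 1 + 0.4109·K_p = 12.5.
K_p = (12.5 − 1)/0.4109 = 28.

K_p = 28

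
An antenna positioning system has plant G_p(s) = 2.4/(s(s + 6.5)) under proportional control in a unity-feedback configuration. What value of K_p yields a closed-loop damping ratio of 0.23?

K_p = 83.2

Closed-loop characteristic equation: s² + 6.5s + K_p·2.4 = 0.
So ω_n = √(2.4K_p) and 2ζω_n = 6.5, giving ζ = 6.5/(2√(2.4K_p)).
Setting ζ = 0.23: √(2.4K_p) = 6.5/(2·0.23) = 14.13, so K_p = 199.7/2.4 = 83.2.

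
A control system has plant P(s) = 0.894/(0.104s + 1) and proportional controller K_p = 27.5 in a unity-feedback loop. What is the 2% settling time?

T_s ≈ 0.0163 s

Closed loop: T(s) = K_p·P/(1+K_p·P) = 24.59/(0.104s + 1 + 24.59), with pole at s = −(1 + 24.59)/0.104 = −246.
τ = 1/246 = 0.004065 s, so 2% settling time ≈ 4τ = 0.0163 s.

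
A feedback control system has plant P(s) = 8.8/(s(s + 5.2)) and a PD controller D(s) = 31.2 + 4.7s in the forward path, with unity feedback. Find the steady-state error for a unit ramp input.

0.0189

The loop has one pole at the origin (type 1). Velocity error constant K_v = lim_{s→0} s·D(s)P(s) = 31.2·8.8/5.2 = 52.8.
Steady-state error to a unit ramp: e_ss = 1/K_v = 0.0189.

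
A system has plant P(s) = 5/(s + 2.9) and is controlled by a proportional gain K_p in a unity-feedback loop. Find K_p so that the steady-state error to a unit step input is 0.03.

K_p = 18.8

For a type-0 loop with proportional control, e_ss = 1/(1 + K_p·P(0)).
P(0) = 1.724. Require 1/(1 + K_p·1.724) = 0.03, so 1 + 1.724·K_p = 33.33.
K_p = (33.33 − 1)/1.724 = 18.8.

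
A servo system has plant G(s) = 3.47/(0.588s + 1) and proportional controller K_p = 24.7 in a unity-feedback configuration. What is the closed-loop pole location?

Closed loop: T(s) = K_p·G/(1+K_p·G) = 85.71/(0.588s + 1 + 85.71), with pole at s = −(1 + 85.71)/0.588 = −147.5.

s = -147.5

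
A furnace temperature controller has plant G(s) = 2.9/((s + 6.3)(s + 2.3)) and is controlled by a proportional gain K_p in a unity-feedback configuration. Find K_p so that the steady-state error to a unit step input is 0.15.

K_p = 28.3

Steady-state error for a unit step on this type-0 loop is 1/(1 + K_p·G(0)).
G(0) = 0.2001. Require 1/(1 + K_p·0.2001) = 0.15, so 1 + 0.2001·K_p = 6.667.
K_p = (6.667 − 1)/0.2001 = 28.3.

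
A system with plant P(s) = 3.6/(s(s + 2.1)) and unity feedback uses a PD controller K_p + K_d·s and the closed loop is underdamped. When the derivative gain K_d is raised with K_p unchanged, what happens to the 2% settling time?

Characteristic equation s² + (2.1 + 3.6K_d)s + 3.6K_p = 0: raising K_d increases ζω_n = (2.1+3.6K_d)/2 while the loop stays underdamped, so T_s ≈ 4/(ζω_n) decreases.

decrease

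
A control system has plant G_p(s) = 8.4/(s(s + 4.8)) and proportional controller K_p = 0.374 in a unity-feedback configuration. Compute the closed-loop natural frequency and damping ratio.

ω_n = 1.77 rad/s, ζ = 1.35

With unity feedback the closed-loop characteristic equation is s² + 4.8s + 0.374·8.4 = s² + 4.8s + 3.142 = 0.
So ω_n² = 3.142 ⇒ ω_n = 1.772 rad/s, and ζ = 4.8/(2ω_n) = 1.35.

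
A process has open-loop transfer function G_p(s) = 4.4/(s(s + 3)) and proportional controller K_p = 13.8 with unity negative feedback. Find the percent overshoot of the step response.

The closed-loop denominator s² + 3s + 60.72 gives ω_n = √60.72 = 7.792 and ζ = 3/(2ω_n) = 0.1925.
%OS = 100·exp(−πζ/√(1−ζ²)) = 100·exp(−π·0.1925/√0.9629) = 54%.

54%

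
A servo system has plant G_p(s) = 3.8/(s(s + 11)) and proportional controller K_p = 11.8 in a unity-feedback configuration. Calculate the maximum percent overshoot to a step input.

From 1 + K_pG_p(s) = 0: s² + 11s + 44.84 = 0 ⇒ ω_n = 6.696, ζ = 0.8214.
%OS = 100·exp(−πζ/√(1−ζ²)) = 100·exp(−π·0.8214/√0.3254) = 1.08%.

1.08%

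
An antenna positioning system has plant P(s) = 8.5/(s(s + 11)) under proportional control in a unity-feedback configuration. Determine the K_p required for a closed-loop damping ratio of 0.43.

K_p = 19.2

Closed-loop characteristic equation: s² + 11s + K_p·8.5 = 0.
So ω_n = √(8.5K_p) and 2ζω_n = 11, giving ζ = 11/(2√(8.5K_p)).
Setting ζ = 0.43: √(8.5K_p) = 11/(2·0.43) = 12.79, so K_p = 163.6/8.5 = 19.2.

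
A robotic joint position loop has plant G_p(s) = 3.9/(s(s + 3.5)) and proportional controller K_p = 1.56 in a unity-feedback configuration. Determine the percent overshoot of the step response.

The closed-loop denominator s² + 3.5s + 6.084 gives ω_n = √6.084 = 2.467 and ζ = 3.5/(2ω_n) = 0.7095.
%OS = 100·exp(−πζ/√(1−ζ²)) = 100·exp(−π·0.7095/√0.4966) = 4.23%.

4.23%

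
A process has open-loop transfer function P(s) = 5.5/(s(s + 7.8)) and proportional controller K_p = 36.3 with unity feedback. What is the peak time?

T_p = 0.231 s

The closed-loop denominator s² + 7.8s + 199.6 gives ω_n = √199.6 = 14.13 and ζ = 7.8/(2ω_n) = 0.276.
Damped frequency ω_d = ω_n√(1−ζ²) = 13.58 rad/s, so peak time T_p = π/ω_d = 0.231 s.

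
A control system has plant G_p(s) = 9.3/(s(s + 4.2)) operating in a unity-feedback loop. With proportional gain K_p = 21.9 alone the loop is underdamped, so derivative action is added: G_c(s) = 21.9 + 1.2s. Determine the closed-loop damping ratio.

ζ = 0.538

Forward path: (21.9 + 1.2s)·9.3/(s(s+4.2)). The closed-loop characteristic equation is s² + (4.2 + 9.3·1.2)s + 9.3·21.9 = 0.
That is s² + 15.36s + 203.7 = 0, so ω_n = 14.27 rad/s and ζ = 15.36/(2·14.27) = 0.5381.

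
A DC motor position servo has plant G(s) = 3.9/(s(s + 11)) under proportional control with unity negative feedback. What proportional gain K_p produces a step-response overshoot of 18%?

K_p = 33.8

From %OS = 100·exp(−πζ/√(1−ζ²)) = 18%, ζ = −ln(0.18)/√(π²+ln²(0.18)) = 0.4791.
Characteristic equation s² + 11s + 3.9K_p = 0 gives ζ = 11/(2√(3.9K_p)).
Setting ζ = 0.4791: √(3.9K_p) = 11/(2·0.4791) = 11.48, so K_p = 131.8/3.9 = 33.8.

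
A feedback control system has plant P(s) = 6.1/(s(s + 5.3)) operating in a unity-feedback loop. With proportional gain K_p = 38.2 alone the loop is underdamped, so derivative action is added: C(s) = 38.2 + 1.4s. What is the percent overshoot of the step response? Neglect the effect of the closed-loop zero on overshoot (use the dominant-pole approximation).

Forward path: (38.2 + 1.4s)·6.1/(s(s+5.3)). The closed-loop characteristic equation is s² + (5.3 + 6.1·1.4)s + 6.1·38.2 = 0.
That is s² + 13.84s + 233 = 0, so ω_n = 15.26 rad/s and ζ = 13.84/(2·15.26) = 0.4533.
%OS = 100·exp(−πζ/√(1−ζ²)) = 20.2%.

20.2%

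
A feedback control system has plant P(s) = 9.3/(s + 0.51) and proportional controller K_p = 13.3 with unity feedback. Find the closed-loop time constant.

τ = 0.00805 s

Closed-loop transfer function: T(s) = K_p·P(s)/(1 + K_p·P(s)) = 123.7/(s + 0.51 + 123.7) = 123.7/(s + 124.2).
Time constant τ = 1/124.2 = 0.00805 s.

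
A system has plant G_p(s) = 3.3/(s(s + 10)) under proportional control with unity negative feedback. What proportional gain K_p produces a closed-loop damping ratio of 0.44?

K_p = 39.1

Closed-loop characteristic equation: s² + 10s + K_p·3.3 = 0.
So ω_n = √(3.3K_p) and 2ζω_n = 10, giving ζ = 10/(2√(3.3K_p)).
Setting ζ = 0.44: √(3.3K_p) = 10/(2·0.44) = 11.36, so K_p = 129.1/3.3 = 39.1.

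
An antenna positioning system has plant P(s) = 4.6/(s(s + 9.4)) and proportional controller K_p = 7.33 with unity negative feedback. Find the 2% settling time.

Closed-loop characteristic equation: s² + 9.4s + 33.72 = 0, so ω_n = 5.807 rad/s and ζ = 9.4/(2·5.807) = 0.8094.
2% settling time T_s ≈ 4/(ζω_n) = 4/4.7 = 0.851 s.

T_s ≈ 0.851 s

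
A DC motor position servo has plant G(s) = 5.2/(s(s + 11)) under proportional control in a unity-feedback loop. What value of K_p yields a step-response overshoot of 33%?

K_p = 52.5

From %OS = 100·exp(−πζ/√(1−ζ²)) = 33%, ζ = −ln(0.33)/√(π²+ln²(0.33)) = 0.3328.
Characteristic equation s² + 11s + 5.2K_p = 0 gives ζ = 11/(2√(5.2K_p)).
Setting ζ = 0.3328: √(5.2K_p) = 11/(2·0.3328) = 16.53, so K_p = 273.1/5.2 = 52.5.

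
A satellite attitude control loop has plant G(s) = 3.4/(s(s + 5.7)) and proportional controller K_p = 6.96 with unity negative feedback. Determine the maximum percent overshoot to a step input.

10.3%

From 1 + K_pG(s) = 0: s² + 5.7s + 23.66 = 0 ⇒ ω_n = 4.865, ζ = 0.5859.
%OS = 100·exp(−πζ/√(1−ζ²)) = 100·exp(−π·0.5859/√0.6568) = 10.3%.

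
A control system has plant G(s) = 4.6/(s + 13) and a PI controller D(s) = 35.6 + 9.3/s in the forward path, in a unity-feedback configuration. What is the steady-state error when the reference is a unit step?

0

The open loop D(s)G(s) has a pole at the origin (type 1), so the static position error constant is infinite and e_ss = 1/(1+∞) = 0.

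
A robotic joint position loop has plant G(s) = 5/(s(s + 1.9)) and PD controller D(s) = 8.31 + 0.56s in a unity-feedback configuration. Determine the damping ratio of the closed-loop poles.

Forward path: (8.31 + 0.56s)·5/(s(s+1.9)). The closed-loop characteristic equation is s² + (1.9 + 5·0.56)s + 5·8.31 = 0.
That is s² + 4.7s + 41.55 = 0, so ω_n = 6.446 rad/s and ζ = 4.7/(2·6.446) = 0.3646.

ζ = 0.365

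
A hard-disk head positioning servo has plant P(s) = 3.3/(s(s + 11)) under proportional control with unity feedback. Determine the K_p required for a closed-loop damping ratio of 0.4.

Closed-loop characteristic equation: s² + 11s + K_p·3.3 = 0.
So ω_n = √(3.3K_p) and 2ζω_n = 11, giving ζ = 11/(2√(3.3K_p)).
Setting ζ = 0.4: √(3.3K_p) = 11/(2·0.4) = 13.75, so K_p = 189.1/3.3 = 57.3.

K_p = 57.3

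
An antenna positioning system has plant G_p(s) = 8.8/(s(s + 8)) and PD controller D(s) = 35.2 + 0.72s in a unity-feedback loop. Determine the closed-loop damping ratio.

ζ = 0.407

Forward path: (35.2 + 0.72s)·8.8/(s(s+8)). The closed-loop characteristic equation is s² + (8 + 8.8·0.72)s + 8.8·35.2 = 0.
That is s² + 14.34s + 309.8 = 0, so ω_n = 17.6 rad/s and ζ = 14.34/(2·17.6) = 0.4073.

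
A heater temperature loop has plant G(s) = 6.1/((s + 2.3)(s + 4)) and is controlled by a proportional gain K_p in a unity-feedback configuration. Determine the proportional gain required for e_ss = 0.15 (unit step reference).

The loop is type 0, so e_ss(step) = 1/(1 + K_pos) with K_pos = K_p·G(0).
G(0) = 0.663. Require 1/(1 + K_p·0.663) = 0.15, so 1 + 0.663·K_p = 6.667.
K_p = (6.667 − 1)/0.663 = 8.55.

K_p = 8.55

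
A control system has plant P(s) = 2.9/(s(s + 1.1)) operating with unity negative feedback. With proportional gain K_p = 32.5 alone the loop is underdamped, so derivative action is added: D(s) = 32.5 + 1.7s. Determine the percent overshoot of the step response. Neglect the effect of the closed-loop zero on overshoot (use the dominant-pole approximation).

Forward path: (32.5 + 1.7s)·2.9/(s(s+1.1)). The closed-loop characteristic equation is s² + (1.1 + 2.9·1.7)s + 2.9·32.5 = 0.
That is s² + 6.03s + 94.25 = 0, so ω_n = 9.708 rad/s and ζ = 6.03/(2·9.708) = 0.3106.
%OS = 100·exp(−πζ/√(1−ζ²)) = 35.8%.

35.8%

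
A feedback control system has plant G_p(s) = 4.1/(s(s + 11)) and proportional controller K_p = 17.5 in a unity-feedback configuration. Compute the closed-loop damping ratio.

ζ = 0.649

With unity feedback the closed-loop characteristic equation is s² + 11s + 17.5·4.1 = s² + 11s + 71.75 = 0.
So ω_n² = 71.75 ⇒ ω_n = 8.471 rad/s, and ζ = 11/(2ω_n) = 0.649.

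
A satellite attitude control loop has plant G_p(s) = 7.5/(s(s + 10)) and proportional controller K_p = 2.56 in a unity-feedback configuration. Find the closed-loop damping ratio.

ζ = 1.14

1 + K_p·G_p(s) = 0 gives s² + 10s + 19.2 = 0.
So ω_n² = 19.2 ⇒ ω_n = 4.382 rad/s, and ζ = 10/(2ω_n) = 1.14.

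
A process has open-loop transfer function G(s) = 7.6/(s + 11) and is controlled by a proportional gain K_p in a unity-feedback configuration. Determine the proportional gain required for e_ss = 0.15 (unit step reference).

K_p = 8.2

For a type-0 loop with proportional control, e_ss = 1/(1 + K_p·G(0)).
G(0) = 0.6909. Require 1/(1 + K_p·0.6909) = 0.15, so 1 + 0.6909·K_p = 6.667.
K_p = (6.667 − 1)/0.6909 = 8.2.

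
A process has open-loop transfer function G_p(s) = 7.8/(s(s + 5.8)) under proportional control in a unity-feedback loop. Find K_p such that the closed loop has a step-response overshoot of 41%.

From %OS = 100·exp(−πζ/√(1−ζ²)) = 41%, ζ = −ln(0.41)/√(π²+ln²(0.41)) = 0.273.
Characteristic equation s² + 5.8s + 7.8K_p = 0 gives ζ = 5.8/(2√(7.8K_p)).
Setting ζ = 0.273: √(7.8K_p) = 5.8/(2·0.273) = 10.62, so K_p = 112.8/7.8 = 14.5.

K_p = 14.5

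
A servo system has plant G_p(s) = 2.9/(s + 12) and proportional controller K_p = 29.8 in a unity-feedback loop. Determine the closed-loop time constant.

τ = 0.0102 s

Closed-loop transfer function: T(s) = K_p·G_p(s)/(1 + K_p·G_p(s)) = 86.42/(s + 12 + 86.42) = 86.42/(s + 98.42).
Time constant τ = 1/98.42 = 0.0102 s.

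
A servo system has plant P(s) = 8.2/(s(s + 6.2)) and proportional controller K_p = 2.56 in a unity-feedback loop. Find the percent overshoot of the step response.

5.58%

The closed-loop denominator s² + 6.2s + 20.99 gives ω_n = √20.99 = 4.582 and ζ = 6.2/(2ω_n) = 0.6766.
%OS = 100·exp(−πζ/√(1−ζ²)) = 100·exp(−π·0.6766/√0.5422) = 5.58%.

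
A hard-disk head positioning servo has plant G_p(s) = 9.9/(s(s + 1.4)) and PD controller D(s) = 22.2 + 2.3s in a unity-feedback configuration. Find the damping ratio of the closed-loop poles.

ζ = 0.815

Forward path: (22.2 + 2.3s)·9.9/(s(s+1.4)). The closed-loop characteristic equation is s² + (1.4 + 9.9·2.3)s + 9.9·22.2 = 0.
That is s² + 24.17s + 219.8 = 0, so ω_n = 14.82 rad/s and ζ = 24.17/(2·14.82) = 0.8152.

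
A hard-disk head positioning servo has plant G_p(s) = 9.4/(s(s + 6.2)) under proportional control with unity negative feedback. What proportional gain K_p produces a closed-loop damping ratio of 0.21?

Closed-loop characteristic equation: s² + 6.2s + K_p·9.4 = 0.
So ω_n = √(9.4K_p) and 2ζω_n = 6.2, giving ζ = 6.2/(2√(9.4K_p)).
Setting ζ = 0.21: √(9.4K_p) = 6.2/(2·0.21) = 14.76, so K_p = 217.9/9.4 = 23.2.

K_p = 23.2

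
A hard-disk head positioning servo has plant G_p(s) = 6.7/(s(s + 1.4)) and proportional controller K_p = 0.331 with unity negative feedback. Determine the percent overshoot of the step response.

From 1 + K_pG_p(s) = 0: s² + 1.4s + 2.218 = 0 ⇒ ω_n = 1.489, ζ = 0.4701.
%OS = 100·exp(−πζ/√(1−ζ²)) = 100·exp(−π·0.4701/√0.7791) = 18.8%.

18.8%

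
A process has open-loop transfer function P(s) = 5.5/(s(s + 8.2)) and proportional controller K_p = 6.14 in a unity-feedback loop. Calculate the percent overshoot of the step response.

From 1 + K_pP(s) = 0: s² + 8.2s + 33.77 = 0 ⇒ ω_n = 5.811, ζ = 0.7055.
%OS = 100·exp(−πζ/√(1−ζ²)) = 100·exp(−π·0.7055/√0.5022) = 4.38%.

4.38%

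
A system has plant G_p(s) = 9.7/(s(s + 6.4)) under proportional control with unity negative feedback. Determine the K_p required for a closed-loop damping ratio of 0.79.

Closed-loop characteristic equation: s² + 6.4s + K_p·9.7 = 0.
So ω_n = √(9.7K_p) and 2ζω_n = 6.4, giving ζ = 6.4/(2√(9.7K_p)).
Setting ζ = 0.79: √(9.7K_p) = 6.4/(2·0.79) = 4.051, so K_p = 16.41/9.7 = 1.69.

K_p = 1.69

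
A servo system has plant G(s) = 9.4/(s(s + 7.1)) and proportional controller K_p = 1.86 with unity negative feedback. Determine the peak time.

T_p = 1.42 s

The closed-loop denominator s² + 7.1s + 17.48 gives ω_n = √17.48 = 4.181 and ζ = 7.1/(2ω_n) = 0.849.
Damped frequency ω_d = ω_n√(1−ζ²) = 2.209 rad/s, so peak time T_p = π/ω_d = 1.42 s.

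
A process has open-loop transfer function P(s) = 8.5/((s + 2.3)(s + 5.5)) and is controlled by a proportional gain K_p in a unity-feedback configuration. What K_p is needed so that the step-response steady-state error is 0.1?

For a type-0 loop with proportional control, e_ss = 1/(1 + K_p·P(0)).
P(0) = 0.6719. Require 1/(1 + K_p·0.6719) = 0.1, so 1 + 0.6719·K_p = 10.
K_p = (10 − 1)/0.6719 = 13.4.

K_p = 13.4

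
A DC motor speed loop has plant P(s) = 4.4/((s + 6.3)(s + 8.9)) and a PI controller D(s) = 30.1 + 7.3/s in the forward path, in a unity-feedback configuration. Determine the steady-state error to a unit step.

0

The open loop D(s)P(s) has a pole at the origin (type 1), so the static position error constant is infinite and e_ss = 1/(1+∞) = 0.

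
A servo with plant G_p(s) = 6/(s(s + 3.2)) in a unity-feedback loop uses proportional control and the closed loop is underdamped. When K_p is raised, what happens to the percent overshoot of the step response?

Characteristic equation s² + 3.2s + K_p·6 = 0: raising K_p raises ω_n while 2ζω_n = 3.2 is fixed, so ζ falls and overshoot grows.

increase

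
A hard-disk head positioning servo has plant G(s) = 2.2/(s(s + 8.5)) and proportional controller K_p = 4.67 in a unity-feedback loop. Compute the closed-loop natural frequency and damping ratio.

With unity feedback the closed-loop characteristic equation is s² + 8.5s + 4.67·2.2 = s² + 8.5s + 10.27 = 0.
Matching s² + 2ζω_n s + ω_n²: ω_n = √10.27 = 3.205 rad/s and 2ζω_n = 8.5, so ζ = 8.5/(2·3.205) = 1.33.

ω_n = 3.21 rad/s, ζ = 1.33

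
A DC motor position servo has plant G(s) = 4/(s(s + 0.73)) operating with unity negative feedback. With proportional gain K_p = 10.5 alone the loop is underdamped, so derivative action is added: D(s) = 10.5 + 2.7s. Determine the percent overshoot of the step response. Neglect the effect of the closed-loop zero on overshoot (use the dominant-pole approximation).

0.22%

Forward path: (10.5 + 2.7s)·4/(s(s+0.73)). The closed-loop characteristic equation is s² + (0.73 + 4·2.7)s + 4·10.5 = 0.
That is s² + 11.53s + 42 = 0, so ω_n = 6.481 rad/s and ζ = 11.53/(2·6.481) = 0.8896.
%OS = 100·exp(−πζ/√(1−ζ²)) = 0.22%.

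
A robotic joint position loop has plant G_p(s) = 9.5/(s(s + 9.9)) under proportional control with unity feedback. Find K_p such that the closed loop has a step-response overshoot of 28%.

From %OS = 100·exp(−πζ/√(1−ζ²)) = 28%, ζ = −ln(0.28)/√(π²+ln²(0.28)) = 0.3755.
Characteristic equation s² + 9.9s + 9.5K_p = 0 gives ζ = 9.9/(2√(9.5K_p)).
Setting ζ = 0.3755: √(9.5K_p) = 9.9/(2·0.3755) = 13.18, so K_p = 173.7/9.5 = 18.3.

K_p = 18.3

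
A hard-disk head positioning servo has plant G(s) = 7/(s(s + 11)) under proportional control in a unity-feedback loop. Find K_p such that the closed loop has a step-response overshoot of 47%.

K_p = 79.1

From %OS = 100·exp(−πζ/√(1−ζ²)) = 47%, ζ = −ln(0.47)/√(π²+ln²(0.47)) = 0.2337.
Characteristic equation s² + 11s + 7K_p = 0 gives ζ = 11/(2√(7K_p)).
Setting ζ = 0.2337: √(7K_p) = 11/(2·0.2337) = 23.54, so K_p = 554/7 = 79.1.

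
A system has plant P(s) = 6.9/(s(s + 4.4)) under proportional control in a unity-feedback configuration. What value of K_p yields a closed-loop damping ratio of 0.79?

K_p = 1.12

Closed-loop characteristic equation: s² + 4.4s + K_p·6.9 = 0.
So ω_n = √(6.9K_p) and 2ζω_n = 4.4, giving ζ = 4.4/(2√(6.9K_p)).
Setting ζ = 0.79: √(6.9K_p) = 4.4/(2·0.79) = 2.785, so K_p = 7.755/6.9 = 1.12.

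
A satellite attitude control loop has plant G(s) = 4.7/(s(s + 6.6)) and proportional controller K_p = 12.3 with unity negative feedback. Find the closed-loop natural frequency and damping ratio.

With unity feedback the closed-loop characteristic equation is s² + 6.6s + 12.3·4.7 = s² + 6.6s + 57.81 = 0.
So ω_n² = 57.81 ⇒ ω_n = 7.603 rad/s, and ζ = 6.6/(2ω_n) = 0.434.

ω_n = 7.6 rad/s, ζ = 0.434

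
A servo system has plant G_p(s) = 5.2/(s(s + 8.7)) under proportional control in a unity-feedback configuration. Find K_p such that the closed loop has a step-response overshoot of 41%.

From %OS = 100·exp(−πζ/√(1−ζ²)) = 41%, ζ = −ln(0.41)/√(π²+ln²(0.41)) = 0.273.
Characteristic equation s² + 8.7s + 5.2K_p = 0 gives ζ = 8.7/(2√(5.2K_p)).
Setting ζ = 0.273: √(5.2K_p) = 8.7/(2·0.273) = 15.93, so K_p = 253.9/5.2 = 48.8.

K_p = 48.8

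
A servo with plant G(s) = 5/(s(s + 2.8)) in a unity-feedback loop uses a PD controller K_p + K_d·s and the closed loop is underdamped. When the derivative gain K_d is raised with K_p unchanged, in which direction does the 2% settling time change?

Characteristic equation s² + (2.8 + 5K_d)s + 5K_p = 0: raising K_d increases ζω_n = (2.8+5K_d)/2 while the loop stays underdamped, so T_s ≈ 4/(ζω_n) decreases.

decrease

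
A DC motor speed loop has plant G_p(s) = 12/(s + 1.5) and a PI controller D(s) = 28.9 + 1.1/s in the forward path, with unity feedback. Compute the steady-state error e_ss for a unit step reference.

The open loop D(s)G_p(s) has a pole at the origin (type 1), so the static position error constant is infinite and e_ss = 1/(1+∞) = 0.

0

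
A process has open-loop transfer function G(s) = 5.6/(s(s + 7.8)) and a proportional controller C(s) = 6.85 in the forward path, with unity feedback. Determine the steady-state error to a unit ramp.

0.203

The loop has one pole at the origin (type 1). Velocity error constant K_v = lim_{s→0} s·C(s)G(s) = 6.85·5.6/7.8 = 4.918.
Steady-state error to a unit ramp: e_ss = 1/K_v = 0.203.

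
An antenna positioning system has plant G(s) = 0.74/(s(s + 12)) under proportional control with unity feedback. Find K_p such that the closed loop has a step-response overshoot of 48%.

From %OS = 100·exp(−πζ/√(1−ζ²)) = 48%, ζ = −ln(0.48)/√(π²+ln²(0.48)) = 0.2275.
Characteristic equation s² + 12s + 0.74K_p = 0 gives ζ = 12/(2√(0.74K_p)).
Setting ζ = 0.2275: √(0.74K_p) = 12/(2·0.2275) = 26.37, so K_p = 695.5/0.74 = 940.

K_p = 940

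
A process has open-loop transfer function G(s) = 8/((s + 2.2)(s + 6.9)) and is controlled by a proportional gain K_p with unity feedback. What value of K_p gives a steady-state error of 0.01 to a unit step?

The loop is type 0, so e_ss(step) = 1/(1 + K_pos) with K_pos = K_p·G(0).
G(0) = 0.527. Require 1/(1 + K_p·0.527) = 0.01, so 1 + 0.527·K_p = 100.
K_p = (100 − 1)/0.527 = 188.

K_p = 188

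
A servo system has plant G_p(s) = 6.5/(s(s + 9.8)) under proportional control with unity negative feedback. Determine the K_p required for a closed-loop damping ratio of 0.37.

K_p = 27

Closed-loop characteristic equation: s² + 9.8s + K_p·6.5 = 0.
So ω_n = √(6.5K_p) and 2ζω_n = 9.8, giving ζ = 9.8/(2√(6.5K_p)).
Setting ζ = 0.37: √(6.5K_p) = 9.8/(2·0.37) = 13.24, so K_p = 175.4/6.5 = 27.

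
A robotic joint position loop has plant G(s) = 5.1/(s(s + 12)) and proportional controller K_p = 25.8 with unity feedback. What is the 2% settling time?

From 1 + K_pG(s) = 0: s² + 12s + 131.6 = 0 ⇒ ω_n = 11.47, ζ = 0.5231.
2% settling time T_s ≈ 4/(ζω_n) = 4/6 = 0.667 s.

T_s ≈ 0.667 s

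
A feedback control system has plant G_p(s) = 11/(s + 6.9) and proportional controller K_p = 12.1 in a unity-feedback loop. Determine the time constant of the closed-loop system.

Closed-loop transfer function: T(s) = K_p·G_p(s)/(1 + K_p·G_p(s)) = 133.1/(s + 6.9 + 133.1) = 133.1/(s + 140).
Time constant τ = 1/140 = 0.00714 s.

τ = 0.00714 s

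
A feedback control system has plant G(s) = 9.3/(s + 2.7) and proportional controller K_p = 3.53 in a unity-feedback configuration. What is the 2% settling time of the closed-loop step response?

Closed-loop transfer function: T(s) = K_p·G(s)/(1 + K_p·G(s)) = 32.83/(s + 2.7 + 32.83) = 32.83/(s + 35.53).
Time constant τ = 1/35.53 = 0.02815 s, so the 2% settling time is about 4τ = 0.113 s.

T_s ≈ 0.113 s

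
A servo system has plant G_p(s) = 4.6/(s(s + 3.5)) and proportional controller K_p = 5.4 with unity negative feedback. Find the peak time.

The closed-loop denominator s² + 3.5s + 24.84 gives ω_n = √24.84 = 4.984 and ζ = 3.5/(2ω_n) = 0.3511.
Damped frequency ω_d = ω_n√(1−ζ²) = 4.667 rad/s, so peak time T_p = π/ω_d = 0.673 s.

T_p = 0.673 s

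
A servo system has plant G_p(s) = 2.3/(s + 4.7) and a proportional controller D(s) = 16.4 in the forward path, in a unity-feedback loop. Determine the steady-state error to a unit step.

The loop is type 0. Static position error constant K_pos = D(0)·G_p(0) = 16.4·0.4894 = 8.026.
Steady-state error to a unit step: e_ss = 1/(1+K_pos) = 1/9.026 = 0.111.

0.111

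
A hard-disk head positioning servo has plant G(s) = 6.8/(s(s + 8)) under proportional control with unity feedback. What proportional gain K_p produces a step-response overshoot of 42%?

K_p = 33.2

From %OS = 100·exp(−πζ/√(1−ζ²)) = 42%, ζ = −ln(0.42)/√(π²+ln²(0.42)) = 0.2662.
Characteristic equation s² + 8s + 6.8K_p = 0 gives ζ = 8/(2√(6.8K_p)).
Setting ζ = 0.2662: √(6.8K_p) = 8/(2·0.2662) = 15.03, so K_p = 225.8/6.8 = 33.2.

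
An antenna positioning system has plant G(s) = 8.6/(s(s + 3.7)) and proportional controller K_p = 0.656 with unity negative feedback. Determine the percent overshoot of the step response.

2.02%

Closed-loop characteristic equation: s² + 3.7s + 5.642 = 0, so ω_n = 2.375 rad/s and ζ = 3.7/(2·2.375) = 0.7789.
%OS = 100·exp(−πζ/√(1−ζ²)) = 100·exp(−π·0.7789/√0.3933) = 2.02%.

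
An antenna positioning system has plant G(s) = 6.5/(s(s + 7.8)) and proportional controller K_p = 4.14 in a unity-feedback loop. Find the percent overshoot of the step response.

From 1 + K_pG(s) = 0: s² + 7.8s + 26.91 = 0 ⇒ ω_n = 5.187, ζ = 0.7518.
%OS = 100·exp(−πζ/√(1−ζ²)) = 100·exp(−π·0.7518/√0.4348) = 2.78%.

2.78%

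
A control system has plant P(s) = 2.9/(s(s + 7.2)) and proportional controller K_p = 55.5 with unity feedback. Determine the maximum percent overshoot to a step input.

The closed-loop denominator s² + 7.2s + 160.9 gives ω_n = √160.9 = 12.69 and ζ = 7.2/(2ω_n) = 0.2838.
%OS = 100·exp(−πζ/√(1−ζ²)) = 100·exp(−π·0.2838/√0.9195) = 39.5%.

39.5%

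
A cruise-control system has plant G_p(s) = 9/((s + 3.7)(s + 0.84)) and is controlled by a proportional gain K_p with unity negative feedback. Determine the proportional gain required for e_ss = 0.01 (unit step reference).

K_p = 34.2

Steady-state error for a unit step on this type-0 loop is 1/(1 + K_p·G_p(0)).
G_p(0) = 2.896. Require 1/(1 + K_p·2.896) = 0.01, so 1 + 2.896·K_p = 100.
K_p = (100 − 1)/2.896 = 34.2.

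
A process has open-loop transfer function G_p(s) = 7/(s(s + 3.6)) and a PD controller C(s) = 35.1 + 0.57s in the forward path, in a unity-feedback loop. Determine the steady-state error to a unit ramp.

The loop has one pole at the origin (type 1). Velocity error constant K_v = lim_{s→0} s·C(s)G_p(s) = 35.1·7/3.6 = 68.25.
Steady-state error to a unit ramp: e_ss = 1/K_v = 0.0147.

0.0147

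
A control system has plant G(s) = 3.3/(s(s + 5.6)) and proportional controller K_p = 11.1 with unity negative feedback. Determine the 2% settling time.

The closed-loop denominator s² + 5.6s + 36.63 gives ω_n = √36.63 = 6.052 and ζ = 5.6/(2ω_n) = 0.4626.
2% settling time T_s ≈ 4/(ζω_n) = 4/2.8 = 1.43 s.

T_s ≈ 1.43 s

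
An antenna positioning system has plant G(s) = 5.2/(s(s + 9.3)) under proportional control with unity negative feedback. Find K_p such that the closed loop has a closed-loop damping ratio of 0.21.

Closed-loop characteristic equation: s² + 9.3s + K_p·5.2 = 0.
So ω_n = √(5.2K_p) and 2ζω_n = 9.3, giving ζ = 9.3/(2√(5.2K_p)).
Setting ζ = 0.21: √(5.2K_p) = 9.3/(2·0.21) = 22.14, so K_p = 490.3/5.2 = 94.3.

K_p = 94.3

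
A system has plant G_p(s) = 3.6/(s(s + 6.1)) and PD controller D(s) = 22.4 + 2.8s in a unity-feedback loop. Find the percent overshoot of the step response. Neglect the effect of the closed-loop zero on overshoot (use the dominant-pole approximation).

Forward path: (22.4 + 2.8s)·3.6/(s(s+6.1)). The closed-loop characteristic equation is s² + (6.1 + 3.6·2.8)s + 3.6·22.4 = 0.
That is s² + 16.18s + 80.64 = 0, so ω_n = 8.98 rad/s and ζ = 16.18/(2·8.98) = 0.9009.
%OS = 100·exp(−πζ/√(1−ζ²)) = 0.147%.

0.147%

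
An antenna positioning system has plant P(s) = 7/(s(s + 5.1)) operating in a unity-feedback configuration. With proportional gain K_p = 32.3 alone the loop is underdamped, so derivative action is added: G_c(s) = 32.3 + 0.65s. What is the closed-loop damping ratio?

Forward path: (32.3 + 0.65s)·7/(s(s+5.1)). The closed-loop characteristic equation is s² + (5.1 + 7·0.65)s + 7·32.3 = 0.
That is s² + 9.65s + 226.1 = 0, so ω_n = 15.04 rad/s and ζ = 9.65/(2·15.04) = 0.3209.

ζ = 0.321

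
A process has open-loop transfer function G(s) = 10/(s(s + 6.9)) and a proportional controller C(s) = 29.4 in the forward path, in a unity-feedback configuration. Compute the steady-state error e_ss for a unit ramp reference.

The loop has one pole at the origin (type 1). Velocity error constant K_v = lim_{s→0} s·C(s)G(s) = 29.4·10/6.9 = 42.61.
Steady-state error to a unit ramp: e_ss = 1/K_v = 0.0235.

0.0235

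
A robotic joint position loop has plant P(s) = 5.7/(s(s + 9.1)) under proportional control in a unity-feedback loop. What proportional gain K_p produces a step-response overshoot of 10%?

From %OS = 100·exp(−πζ/√(1−ζ²)) = 10%, ζ = −ln(0.1)/√(π²+ln²(0.1)) = 0.5912.
Characteristic equation s² + 9.1s + 5.7K_p = 0 gives ζ = 9.1/(2√(5.7K_p)).
Setting ζ = 0.5912: √(5.7K_p) = 9.1/(2·0.5912) = 7.697, so K_p = 59.24/5.7 = 10.4.

K_p = 10.4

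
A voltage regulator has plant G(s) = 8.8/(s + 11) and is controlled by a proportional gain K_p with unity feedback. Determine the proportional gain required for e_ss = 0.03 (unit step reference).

K_p = 40.4

For a type-0 loop with proportional control, e_ss = 1/(1 + K_p·G(0)).
G(0) = 0.8. Require 1/(1 + K_p·0.8) = 0.03, so 1 + 0.8·K_p = 33.33.
K_p = (33.33 − 1)/0.8 = 40.4.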